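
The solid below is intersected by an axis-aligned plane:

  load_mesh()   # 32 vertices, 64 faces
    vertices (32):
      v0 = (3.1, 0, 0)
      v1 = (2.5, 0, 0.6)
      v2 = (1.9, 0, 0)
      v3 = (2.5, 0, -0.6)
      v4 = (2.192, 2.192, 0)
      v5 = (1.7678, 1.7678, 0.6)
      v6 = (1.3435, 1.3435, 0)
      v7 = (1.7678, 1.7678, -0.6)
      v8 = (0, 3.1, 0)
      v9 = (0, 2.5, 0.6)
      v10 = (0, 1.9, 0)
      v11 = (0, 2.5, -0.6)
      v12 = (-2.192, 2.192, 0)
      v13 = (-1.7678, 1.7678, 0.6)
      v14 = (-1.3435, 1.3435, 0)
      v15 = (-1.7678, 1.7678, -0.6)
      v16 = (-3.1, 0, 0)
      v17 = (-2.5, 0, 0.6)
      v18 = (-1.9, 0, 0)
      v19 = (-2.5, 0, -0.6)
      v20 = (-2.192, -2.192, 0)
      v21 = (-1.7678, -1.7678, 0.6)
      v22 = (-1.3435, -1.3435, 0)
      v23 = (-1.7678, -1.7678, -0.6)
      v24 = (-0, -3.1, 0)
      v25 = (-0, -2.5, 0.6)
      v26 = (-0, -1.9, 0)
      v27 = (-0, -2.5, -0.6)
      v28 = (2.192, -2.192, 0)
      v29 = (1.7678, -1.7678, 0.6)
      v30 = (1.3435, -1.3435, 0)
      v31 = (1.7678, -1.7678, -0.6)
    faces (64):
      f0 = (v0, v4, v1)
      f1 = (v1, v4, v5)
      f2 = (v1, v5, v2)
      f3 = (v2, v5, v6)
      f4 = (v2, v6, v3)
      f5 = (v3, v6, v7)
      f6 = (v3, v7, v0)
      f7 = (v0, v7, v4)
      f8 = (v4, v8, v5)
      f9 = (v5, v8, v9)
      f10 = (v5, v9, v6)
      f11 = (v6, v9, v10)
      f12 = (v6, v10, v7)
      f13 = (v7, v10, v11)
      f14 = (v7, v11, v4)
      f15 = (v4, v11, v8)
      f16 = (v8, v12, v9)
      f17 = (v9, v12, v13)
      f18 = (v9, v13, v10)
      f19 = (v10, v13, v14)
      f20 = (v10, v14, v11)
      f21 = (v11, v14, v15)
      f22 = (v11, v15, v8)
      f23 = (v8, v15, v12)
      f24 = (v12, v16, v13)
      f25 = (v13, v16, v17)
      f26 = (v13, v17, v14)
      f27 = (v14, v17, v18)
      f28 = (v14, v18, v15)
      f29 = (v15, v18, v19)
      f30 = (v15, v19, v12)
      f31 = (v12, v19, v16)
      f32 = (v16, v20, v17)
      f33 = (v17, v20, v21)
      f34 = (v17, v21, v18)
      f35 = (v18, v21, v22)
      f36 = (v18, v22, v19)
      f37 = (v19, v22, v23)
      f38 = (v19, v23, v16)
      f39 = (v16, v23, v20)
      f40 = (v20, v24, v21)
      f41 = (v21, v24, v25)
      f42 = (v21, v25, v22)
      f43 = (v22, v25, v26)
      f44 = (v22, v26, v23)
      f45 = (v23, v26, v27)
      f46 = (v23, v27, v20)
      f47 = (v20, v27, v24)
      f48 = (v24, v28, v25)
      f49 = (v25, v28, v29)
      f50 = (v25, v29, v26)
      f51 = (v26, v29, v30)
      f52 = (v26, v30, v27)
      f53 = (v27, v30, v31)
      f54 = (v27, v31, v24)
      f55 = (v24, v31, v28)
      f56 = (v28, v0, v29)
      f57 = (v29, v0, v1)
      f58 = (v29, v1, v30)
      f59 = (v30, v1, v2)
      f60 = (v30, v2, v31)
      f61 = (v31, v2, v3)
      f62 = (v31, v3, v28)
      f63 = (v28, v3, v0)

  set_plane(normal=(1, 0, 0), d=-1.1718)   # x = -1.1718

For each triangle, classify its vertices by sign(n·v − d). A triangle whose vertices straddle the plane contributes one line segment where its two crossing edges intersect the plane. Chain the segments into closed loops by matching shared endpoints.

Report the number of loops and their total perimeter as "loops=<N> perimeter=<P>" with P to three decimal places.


loops=2 perimeter=6.788

Straddling triangles (16 of 64):
  (v8,v12,v9) [+-+] → (-1.1718, 2.6146, 0)–(-1.1718, 2.33535, 0.279252)  len=0.3949
  (v9,v12,v13) [+--] → (-1.1718, 2.33535, 0.279252)–(-1.1718, 2.01466, 0.6)  len=0.4536
  (v9,v13,v10) [+-+] → (-1.1718, 2.01466, 0.6)–(-1.1718, 1.81237, 0.397715)  len=0.2861
  (v10,v13,v14) [+--] → (-1.1718, 1.81237, 0.397715)–(-1.1718, 1.41462, 0)  len=0.5625
  (v10,v14,v11) [+-+] → (-1.1718, 1.41462, 0)–(-1.1718, 1.4913, -0.0766803)  len=0.1084
  (v11,v14,v15) [+--] → (-1.1718, 1.4913, -0.0766803)–(-1.1718, 2.01466, -0.6)  len=0.7401
  (v11,v15,v8) [+-+] → (-1.1718, 2.01466, -0.6)–(-1.1718, 2.21694, -0.397715)  len=0.2861
  (v8,v15,v12) [+--] → (-1.1718, 2.21694, -0.397715)–(-1.1718, 2.6146, 0)  len=0.5624
  (v20,v24,v21) [-+-] → (-1.1718, -2.6146, 0)–(-1.1718, -2.21694, 0.397715)  len=0.5624
  (v21,v24,v25) [-++] → (-1.1718, -2.21694, 0.397715)–(-1.1718, -2.01466, 0.6)  len=0.2861
  (v21,v25,v22) [-+-] → (-1.1718, -2.01466, 0.6)–(-1.1718, -1.4913, 0.0766803)  len=0.7401
  (v22,v25,v26) [-++] → (-1.1718, -1.4913, 0.0766803)–(-1.1718, -1.41462, 0)  len=0.1084
  (v22,v26,v23) [-+-] → (-1.1718, -1.41462, 0)–(-1.1718, -1.81237, -0.397715)  len=0.5625
  (v23,v26,v27) [-++] → (-1.1718, -1.81237, -0.397715)–(-1.1718, -2.01466, -0.6)  len=0.2861
  (v23,v27,v20) [-+-] → (-1.1718, -2.01466, -0.6)–(-1.1718, -2.33535, -0.279252)  len=0.4536
  (v20,v27,v24) [-++] → (-1.1718, -2.33535, -0.279252)–(-1.1718, -2.6146, 0)  len=0.3949

Chained into 2 loop(s):
  loop 1: 8 segments, perimeter = 3.3941
  loop 2: 8 segments, perimeter = 3.3941
Total perimeter = 6.788


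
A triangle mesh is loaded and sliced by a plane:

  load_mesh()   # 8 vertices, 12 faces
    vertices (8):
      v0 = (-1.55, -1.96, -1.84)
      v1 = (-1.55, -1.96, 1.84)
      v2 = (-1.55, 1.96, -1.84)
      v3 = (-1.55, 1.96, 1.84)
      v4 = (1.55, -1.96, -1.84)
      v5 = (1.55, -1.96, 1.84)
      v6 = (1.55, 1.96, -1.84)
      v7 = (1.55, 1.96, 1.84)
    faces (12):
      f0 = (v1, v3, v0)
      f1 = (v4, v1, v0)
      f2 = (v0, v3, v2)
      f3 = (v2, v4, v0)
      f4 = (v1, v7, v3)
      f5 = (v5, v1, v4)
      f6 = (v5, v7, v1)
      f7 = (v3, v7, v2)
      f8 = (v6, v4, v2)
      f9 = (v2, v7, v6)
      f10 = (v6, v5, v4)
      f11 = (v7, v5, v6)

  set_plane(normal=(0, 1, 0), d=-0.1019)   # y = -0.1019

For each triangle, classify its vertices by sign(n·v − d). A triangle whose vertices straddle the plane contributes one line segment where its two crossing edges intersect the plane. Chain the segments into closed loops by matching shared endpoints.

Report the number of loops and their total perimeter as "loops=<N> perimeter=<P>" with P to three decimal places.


Straddling triangles (8 of 12):
  (v1,v3,v0) [-+-] → (-1.55, -0.1019, 1.84)–(-1.55, -0.1019, -0.0956612)  len=1.9357
  (v0,v3,v2) [-++] → (-1.55, -0.1019, -0.0956612)–(-1.55, -0.1019, -1.84)  len=1.7443
  (v2,v4,v0) [+--] → (0.0805842, -0.1019, -1.84)–(-1.55, -0.1019, -1.84)  len=1.6306
  (v1,v7,v3) [-++] → (-0.0805842, -0.1019, 1.84)–(-1.55, -0.1019, 1.84)  len=1.4694
  (v5,v7,v1) [-+-] → (1.55, -0.1019, 1.84)–(-0.0805842, -0.1019, 1.84)  len=1.6306
  (v6,v4,v2) [+-+] → (1.55, -0.1019, -1.84)–(0.0805842, -0.1019, -1.84)  len=1.4694
  (v6,v5,v4) [+--] → (1.55, -0.1019, 0.0956612)–(1.55, -0.1019, -1.84)  len=1.9357
  (v7,v5,v6) [+-+] → (1.55, -0.1019, 1.84)–(1.55, -0.1019, 0.0956612)  len=1.7443

Chained into 1 loop(s):
  loop 1: 8 segments, perimeter = 13.5600
Total perimeter = 13.560

loops=1 perimeter=13.560


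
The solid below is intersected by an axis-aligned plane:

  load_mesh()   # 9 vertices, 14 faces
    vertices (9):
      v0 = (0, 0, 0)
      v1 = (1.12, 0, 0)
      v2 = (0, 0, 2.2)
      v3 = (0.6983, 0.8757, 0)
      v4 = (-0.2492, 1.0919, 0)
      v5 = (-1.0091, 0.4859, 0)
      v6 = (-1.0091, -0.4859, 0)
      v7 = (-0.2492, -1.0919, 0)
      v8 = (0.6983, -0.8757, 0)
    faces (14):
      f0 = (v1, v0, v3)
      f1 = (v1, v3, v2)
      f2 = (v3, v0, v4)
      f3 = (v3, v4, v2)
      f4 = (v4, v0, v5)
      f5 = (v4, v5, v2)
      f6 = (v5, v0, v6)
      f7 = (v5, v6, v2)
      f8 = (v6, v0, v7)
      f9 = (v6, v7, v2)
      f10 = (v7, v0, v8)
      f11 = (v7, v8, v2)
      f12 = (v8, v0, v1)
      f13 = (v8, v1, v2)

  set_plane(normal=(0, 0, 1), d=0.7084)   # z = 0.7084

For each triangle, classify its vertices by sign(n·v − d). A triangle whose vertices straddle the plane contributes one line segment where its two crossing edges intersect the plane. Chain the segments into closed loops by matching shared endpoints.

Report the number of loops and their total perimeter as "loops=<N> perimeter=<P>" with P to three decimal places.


Straddling triangles (7 of 14):
  (v1,v3,v2) [--+] → (0.473447, 0.593725, 0.7084)–(0.75936, 0, 0.7084)  len=0.6590
  (v3,v4,v2) [--+] → (-0.168958, 0.740308, 0.7084)–(0.473447, 0.593725, 0.7084)  len=0.6589
  (v4,v5,v2) [--+] → (-0.68417, 0.32944, 0.7084)–(-0.168958, 0.740308, 0.7084)  len=0.6590
  (v5,v6,v2) [--+] → (-0.68417, -0.32944, 0.7084)–(-0.68417, 0.32944, 0.7084)  len=0.6589
  (v6,v7,v2) [--+] → (-0.168958, -0.740308, 0.7084)–(-0.68417, -0.32944, 0.7084)  len=0.6590
  (v7,v8,v2) [--+] → (0.473447, -0.593725, 0.7084)–(-0.168958, -0.740308, 0.7084)  len=0.6589
  (v8,v1,v2) [--+] → (0.75936, 0, 0.7084)–(0.473447, -0.593725, 0.7084)  len=0.6590

Chained into 1 loop(s):
  loop 1: 7 segments, perimeter = 4.6126
Total perimeter = 4.613

loops=1 perimeter=4.613


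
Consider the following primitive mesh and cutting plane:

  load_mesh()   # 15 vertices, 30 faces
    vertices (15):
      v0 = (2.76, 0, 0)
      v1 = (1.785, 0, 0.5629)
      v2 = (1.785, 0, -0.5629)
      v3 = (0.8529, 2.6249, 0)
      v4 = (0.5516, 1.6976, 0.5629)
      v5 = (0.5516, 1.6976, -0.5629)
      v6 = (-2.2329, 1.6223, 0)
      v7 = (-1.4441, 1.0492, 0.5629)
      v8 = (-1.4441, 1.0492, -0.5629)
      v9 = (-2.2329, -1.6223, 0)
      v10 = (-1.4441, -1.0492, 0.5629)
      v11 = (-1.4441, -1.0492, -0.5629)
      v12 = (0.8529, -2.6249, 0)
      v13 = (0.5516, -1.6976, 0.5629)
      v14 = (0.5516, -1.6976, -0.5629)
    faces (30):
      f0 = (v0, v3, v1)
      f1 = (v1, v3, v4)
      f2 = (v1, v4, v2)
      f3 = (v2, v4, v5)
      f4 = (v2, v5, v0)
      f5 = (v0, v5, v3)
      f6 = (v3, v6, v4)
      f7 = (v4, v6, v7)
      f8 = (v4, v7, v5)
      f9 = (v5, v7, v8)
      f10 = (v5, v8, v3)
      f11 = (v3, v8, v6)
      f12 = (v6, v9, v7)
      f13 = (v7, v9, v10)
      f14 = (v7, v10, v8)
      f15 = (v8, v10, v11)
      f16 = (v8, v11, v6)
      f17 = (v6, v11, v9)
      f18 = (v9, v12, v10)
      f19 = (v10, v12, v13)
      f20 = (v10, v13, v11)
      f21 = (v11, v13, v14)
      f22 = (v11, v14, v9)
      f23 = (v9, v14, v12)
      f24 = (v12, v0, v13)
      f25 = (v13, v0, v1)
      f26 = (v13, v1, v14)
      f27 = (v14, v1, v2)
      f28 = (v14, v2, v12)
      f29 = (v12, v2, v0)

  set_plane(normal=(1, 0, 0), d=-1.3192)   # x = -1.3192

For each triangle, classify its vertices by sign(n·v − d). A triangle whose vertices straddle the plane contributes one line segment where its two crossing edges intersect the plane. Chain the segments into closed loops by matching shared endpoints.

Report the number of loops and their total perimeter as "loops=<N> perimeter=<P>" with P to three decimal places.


loops=2 perimeter=6.261

Straddling triangles (12 of 30):
  (v3,v6,v4) [+-+] → (-1.3192, 1.91917, 0)–(-1.3192, 1.64701, 0.184709)  len=0.3289
  (v4,v6,v7) [+--] → (-1.3192, 1.64701, 0.184709)–(-1.3192, 1.08978, 0.5629)  len=0.6734
  (v4,v7,v5) [+-+] → (-1.3192, 1.08978, 0.5629)–(-1.3192, 1.08978, 0.492442)  len=0.0705
  (v5,v7,v8) [+--] → (-1.3192, 1.08978, 0.492442)–(-1.3192, 1.08978, -0.5629)  len=1.0553
  (v5,v8,v3) [+-+] → (-1.3192, 1.08978, -0.5629)–(-1.3192, 1.13488, -0.532292)  len=0.0545
  (v3,v8,v6) [+--] → (-1.3192, 1.13488, -0.532292)–(-1.3192, 1.91917, 0)  len=0.9479
  (v9,v12,v10) [-+-] → (-1.3192, -1.91917, 0)–(-1.3192, -1.13488, 0.532292)  len=0.9479
  (v10,v12,v13) [-++] → (-1.3192, -1.13488, 0.532292)–(-1.3192, -1.08978, 0.5629)  len=0.0545
  (v10,v13,v11) [-+-] → (-1.3192, -1.08978, 0.5629)–(-1.3192, -1.08978, -0.492442)  len=1.0553
  (v11,v13,v14) [-++] → (-1.3192, -1.08978, -0.492442)–(-1.3192, -1.08978, -0.5629)  len=0.0705
  (v11,v14,v9) [-+-] → (-1.3192, -1.08978, -0.5629)–(-1.3192, -1.64701, -0.184709)  len=0.6734
  (v9,v14,v12) [-++] → (-1.3192, -1.64701, -0.184709)–(-1.3192, -1.91917, 0)  len=0.3289

Chained into 2 loop(s):
  loop 1: 6 segments, perimeter = 3.1305
  loop 2: 6 segments, perimeter = 3.1305
Total perimeter = 6.261


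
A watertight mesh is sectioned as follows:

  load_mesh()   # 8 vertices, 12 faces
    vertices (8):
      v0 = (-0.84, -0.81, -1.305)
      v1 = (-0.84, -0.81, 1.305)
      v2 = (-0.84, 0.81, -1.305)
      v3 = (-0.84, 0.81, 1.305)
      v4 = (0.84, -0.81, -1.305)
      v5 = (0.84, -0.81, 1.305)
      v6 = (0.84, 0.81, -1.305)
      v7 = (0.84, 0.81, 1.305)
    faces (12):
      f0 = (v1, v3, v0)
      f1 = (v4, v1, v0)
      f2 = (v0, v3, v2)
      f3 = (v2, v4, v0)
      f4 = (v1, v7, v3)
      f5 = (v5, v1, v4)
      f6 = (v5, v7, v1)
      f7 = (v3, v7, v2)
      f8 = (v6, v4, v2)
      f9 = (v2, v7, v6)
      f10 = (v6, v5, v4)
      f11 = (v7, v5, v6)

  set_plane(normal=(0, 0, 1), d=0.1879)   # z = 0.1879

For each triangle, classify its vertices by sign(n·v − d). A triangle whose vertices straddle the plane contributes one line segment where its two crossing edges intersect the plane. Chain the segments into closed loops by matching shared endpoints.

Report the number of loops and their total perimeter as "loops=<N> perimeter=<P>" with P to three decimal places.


loops=1 perimeter=6.600

Straddling triangles (8 of 12):
  (v1,v3,v0) [++-] → (-0.84, 0.116628, 0.1879)–(-0.84, -0.81, 0.1879)  len=0.9266
  (v4,v1,v0) [-+-] → (-0.120947, -0.81, 0.1879)–(-0.84, -0.81, 0.1879)  len=0.7191
  (v0,v3,v2) [-+-] → (-0.84, 0.116628, 0.1879)–(-0.84, 0.81, 0.1879)  len=0.6934
  (v5,v1,v4) [++-] → (-0.120947, -0.81, 0.1879)–(0.84, -0.81, 0.1879)  len=0.9609
  (v3,v7,v2) [++-] → (0.120947, 0.81, 0.1879)–(-0.84, 0.81, 0.1879)  len=0.9609
  (v2,v7,v6) [-+-] → (0.120947, 0.81, 0.1879)–(0.84, 0.81, 0.1879)  len=0.7191
  (v6,v5,v4) [-+-] → (0.84, -0.116628, 0.1879)–(0.84, -0.81, 0.1879)  len=0.6934
  (v7,v5,v6) [++-] → (0.84, -0.116628, 0.1879)–(0.84, 0.81, 0.1879)  len=0.9266

Chained into 1 loop(s):
  loop 1: 8 segments, perimeter = 6.6000
Total perimeter = 6.600


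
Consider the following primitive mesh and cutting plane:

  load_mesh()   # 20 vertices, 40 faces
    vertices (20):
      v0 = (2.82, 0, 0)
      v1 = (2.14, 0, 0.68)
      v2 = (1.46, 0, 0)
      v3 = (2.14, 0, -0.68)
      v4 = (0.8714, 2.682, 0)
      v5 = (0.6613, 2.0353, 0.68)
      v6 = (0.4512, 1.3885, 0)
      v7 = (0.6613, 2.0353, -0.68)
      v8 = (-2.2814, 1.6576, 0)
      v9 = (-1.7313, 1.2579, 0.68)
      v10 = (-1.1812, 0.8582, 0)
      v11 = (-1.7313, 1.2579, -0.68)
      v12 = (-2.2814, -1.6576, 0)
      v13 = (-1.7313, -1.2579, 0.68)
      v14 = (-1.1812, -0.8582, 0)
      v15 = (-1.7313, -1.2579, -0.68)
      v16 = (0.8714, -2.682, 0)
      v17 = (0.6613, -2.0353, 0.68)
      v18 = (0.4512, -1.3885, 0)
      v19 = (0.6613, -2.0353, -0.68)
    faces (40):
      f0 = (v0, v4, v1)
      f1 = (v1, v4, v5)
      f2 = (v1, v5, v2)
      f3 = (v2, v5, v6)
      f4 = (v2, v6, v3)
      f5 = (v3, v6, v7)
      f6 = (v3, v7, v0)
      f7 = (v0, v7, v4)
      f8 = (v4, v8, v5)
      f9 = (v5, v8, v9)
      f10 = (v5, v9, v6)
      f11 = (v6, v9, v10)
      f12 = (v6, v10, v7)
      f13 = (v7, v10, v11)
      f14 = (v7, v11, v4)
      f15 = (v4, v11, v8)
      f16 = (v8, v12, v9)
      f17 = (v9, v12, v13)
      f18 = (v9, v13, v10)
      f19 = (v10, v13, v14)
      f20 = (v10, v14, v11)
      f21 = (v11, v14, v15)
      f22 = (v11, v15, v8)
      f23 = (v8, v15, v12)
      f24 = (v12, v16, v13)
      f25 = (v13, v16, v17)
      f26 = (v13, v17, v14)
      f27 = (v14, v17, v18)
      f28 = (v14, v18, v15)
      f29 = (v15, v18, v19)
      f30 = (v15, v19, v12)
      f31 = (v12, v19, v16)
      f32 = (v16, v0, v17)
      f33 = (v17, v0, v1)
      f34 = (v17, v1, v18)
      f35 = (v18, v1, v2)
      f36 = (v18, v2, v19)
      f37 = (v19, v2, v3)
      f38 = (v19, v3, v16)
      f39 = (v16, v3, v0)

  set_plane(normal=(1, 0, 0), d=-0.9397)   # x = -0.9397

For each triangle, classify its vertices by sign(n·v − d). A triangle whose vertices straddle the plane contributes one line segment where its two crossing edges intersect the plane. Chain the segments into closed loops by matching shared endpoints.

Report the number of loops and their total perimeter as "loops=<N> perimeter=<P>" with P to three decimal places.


Straddling triangles (16 of 40):
  (v4,v8,v5) [+-+] → (-0.9397, 2.09354, 0)–(-0.9397, 1.82981, 0.31004)  len=0.4070
  (v5,v8,v9) [+--] → (-0.9397, 1.82981, 0.31004)–(-0.9397, 1.51511, 0.68)  len=0.4857
  (v5,v9,v6) [+-+] → (-0.9397, 1.51511, 0.68)–(-0.9397, 1.30527, 0.433362)  len=0.3238
  (v6,v9,v10) [+--] → (-0.9397, 1.30527, 0.433362)–(-0.9397, 0.936653, 0)  len=0.5689
  (v6,v10,v7) [+-+] → (-0.9397, 0.936653, 0)–(-0.9397, 1.01248, -0.0891289)  len=0.1170
  (v7,v10,v11) [+--] → (-0.9397, 1.01248, -0.0891289)–(-0.9397, 1.51511, -0.68)  len=0.7757
  (v7,v11,v4) [+-+] → (-0.9397, 1.51511, -0.68)–(-0.9397, 1.69103, -0.473181)  len=0.2715
  (v4,v11,v8) [+--] → (-0.9397, 1.69103, -0.473181)–(-0.9397, 2.09354, 0)  len=0.6212
  (v12,v16,v13) [-+-] → (-0.9397, -2.09354, 0)–(-0.9397, -1.69103, 0.473181)  len=0.6212
  (v13,v16,v17) [-++] → (-0.9397, -1.69103, 0.473181)–(-0.9397, -1.51511, 0.68)  len=0.2715
  (v13,v17,v14) [-+-] → (-0.9397, -1.51511, 0.68)–(-0.9397, -1.01248, 0.0891289)  len=0.7757
  (v14,v17,v18) [-++] → (-0.9397, -1.01248, 0.0891289)–(-0.9397, -0.936653, 0)  len=0.1170
  (v14,v18,v15) [-+-] → (-0.9397, -0.936653, 0)–(-0.9397, -1.30527, -0.433362)  len=0.5689
  (v15,v18,v19) [-++] → (-0.9397, -1.30527, -0.433362)–(-0.9397, -1.51511, -0.68)  len=0.3238
  (v15,v19,v12) [-+-] → (-0.9397, -1.51511, -0.68)–(-0.9397, -1.82981, -0.31004)  len=0.4857
  (v12,v19,v16) [-++] → (-0.9397, -1.82981, -0.31004)–(-0.9397, -2.09354, 0)  len=0.4070

Chained into 2 loop(s):
  loop 1: 8 segments, perimeter = 3.5710
  loop 2: 8 segments, perimeter = 3.5710
Total perimeter = 7.142

loops=2 perimeter=7.142


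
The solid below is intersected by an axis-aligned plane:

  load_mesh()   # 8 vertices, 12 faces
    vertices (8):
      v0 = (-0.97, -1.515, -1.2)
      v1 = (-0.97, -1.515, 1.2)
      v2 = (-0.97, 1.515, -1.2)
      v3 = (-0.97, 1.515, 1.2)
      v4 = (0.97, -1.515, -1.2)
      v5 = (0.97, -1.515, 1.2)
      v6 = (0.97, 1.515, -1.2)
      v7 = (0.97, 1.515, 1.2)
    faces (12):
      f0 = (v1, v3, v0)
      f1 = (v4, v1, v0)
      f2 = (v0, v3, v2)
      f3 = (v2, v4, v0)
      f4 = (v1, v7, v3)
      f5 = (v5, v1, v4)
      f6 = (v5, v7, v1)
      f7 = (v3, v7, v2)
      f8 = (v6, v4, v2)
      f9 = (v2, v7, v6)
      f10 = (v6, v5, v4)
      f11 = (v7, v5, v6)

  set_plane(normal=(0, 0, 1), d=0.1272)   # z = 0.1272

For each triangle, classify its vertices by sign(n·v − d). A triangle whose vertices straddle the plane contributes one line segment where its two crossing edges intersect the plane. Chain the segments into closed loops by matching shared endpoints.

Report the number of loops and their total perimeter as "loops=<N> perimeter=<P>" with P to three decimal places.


Straddling triangles (8 of 12):
  (v1,v3,v0) [++-] → (-0.97, 0.16059, 0.1272)–(-0.97, -1.515, 0.1272)  len=1.6756
  (v4,v1,v0) [-+-] → (-0.10282, -1.515, 0.1272)–(-0.97, -1.515, 0.1272)  len=0.8672
  (v0,v3,v2) [-+-] → (-0.97, 0.16059, 0.1272)–(-0.97, 1.515, 0.1272)  len=1.3544
  (v5,v1,v4) [++-] → (-0.10282, -1.515, 0.1272)–(0.97, -1.515, 0.1272)  len=1.0728
  (v3,v7,v2) [++-] → (0.10282, 1.515, 0.1272)–(-0.97, 1.515, 0.1272)  len=1.0728
  (v2,v7,v6) [-+-] → (0.10282, 1.515, 0.1272)–(0.97, 1.515, 0.1272)  len=0.8672
  (v6,v5,v4) [-+-] → (0.97, -0.16059, 0.1272)–(0.97, -1.515, 0.1272)  len=1.3544
  (v7,v5,v6) [++-] → (0.97, -0.16059, 0.1272)–(0.97, 1.515, 0.1272)  len=1.6756

Chained into 1 loop(s):
  loop 1: 8 segments, perimeter = 9.9400
Total perimeter = 9.940

loops=1 perimeter=9.940


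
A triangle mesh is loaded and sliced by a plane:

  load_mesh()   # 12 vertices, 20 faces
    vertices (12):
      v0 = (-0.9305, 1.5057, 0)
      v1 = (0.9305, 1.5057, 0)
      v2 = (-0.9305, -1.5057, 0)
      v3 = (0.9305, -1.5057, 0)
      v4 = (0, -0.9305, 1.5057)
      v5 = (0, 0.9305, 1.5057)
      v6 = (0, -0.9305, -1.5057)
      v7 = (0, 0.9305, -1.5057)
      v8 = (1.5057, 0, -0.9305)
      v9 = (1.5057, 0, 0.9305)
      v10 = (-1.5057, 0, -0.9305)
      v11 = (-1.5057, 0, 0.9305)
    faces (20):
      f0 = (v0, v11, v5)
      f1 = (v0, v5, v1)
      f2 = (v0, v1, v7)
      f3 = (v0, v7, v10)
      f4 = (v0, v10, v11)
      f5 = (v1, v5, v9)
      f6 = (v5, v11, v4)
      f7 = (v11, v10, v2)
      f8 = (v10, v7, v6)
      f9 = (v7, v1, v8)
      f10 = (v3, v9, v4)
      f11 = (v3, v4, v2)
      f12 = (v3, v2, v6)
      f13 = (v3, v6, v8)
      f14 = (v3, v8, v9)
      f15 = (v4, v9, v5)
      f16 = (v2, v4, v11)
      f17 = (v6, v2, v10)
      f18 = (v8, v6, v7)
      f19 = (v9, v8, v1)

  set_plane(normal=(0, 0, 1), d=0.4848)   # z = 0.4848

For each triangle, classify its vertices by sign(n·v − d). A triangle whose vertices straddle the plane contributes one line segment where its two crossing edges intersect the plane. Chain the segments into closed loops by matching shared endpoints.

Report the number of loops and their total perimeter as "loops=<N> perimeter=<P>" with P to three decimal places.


Straddling triangles (10 of 20):
  (v0,v11,v5) [-++] → (-1.23019, 0.721215, 0.4848)–(-0.630901, 1.3205, 0.4848)  len=0.8475
  (v0,v5,v1) [-+-] → (-0.630901, 1.3205, 0.4848)–(0.630901, 1.3205, 0.4848)  len=1.2618
  (v0,v10,v11) [--+] → (-1.5057, 0, 0.4848)–(-1.23019, 0.721215, 0.4848)  len=0.7720
  (v1,v5,v9) [-++] → (0.630901, 1.3205, 0.4848)–(1.23019, 0.721215, 0.4848)  len=0.8475
  (v11,v10,v2) [+--] → (-1.5057, 0, 0.4848)–(-1.23019, -0.721215, 0.4848)  len=0.7720
  (v3,v9,v4) [-++] → (1.23019, -0.721215, 0.4848)–(0.630901, -1.3205, 0.4848)  len=0.8475
  (v3,v4,v2) [-+-] → (0.630901, -1.3205, 0.4848)–(-0.630901, -1.3205, 0.4848)  len=1.2618
  (v3,v8,v9) [--+] → (1.5057, 0, 0.4848)–(1.23019, -0.721215, 0.4848)  len=0.7720
  (v2,v4,v11) [-++] → (-0.630901, -1.3205, 0.4848)–(-1.23019, -0.721215, 0.4848)  len=0.8475
  (v9,v8,v1) [+--] → (1.5057, 0, 0.4848)–(1.23019, 0.721215, 0.4848)  len=0.7720

Chained into 1 loop(s):
  loop 1: 10 segments, perimeter = 9.0019
Total perimeter = 9.002

loops=1 perimeter=9.002


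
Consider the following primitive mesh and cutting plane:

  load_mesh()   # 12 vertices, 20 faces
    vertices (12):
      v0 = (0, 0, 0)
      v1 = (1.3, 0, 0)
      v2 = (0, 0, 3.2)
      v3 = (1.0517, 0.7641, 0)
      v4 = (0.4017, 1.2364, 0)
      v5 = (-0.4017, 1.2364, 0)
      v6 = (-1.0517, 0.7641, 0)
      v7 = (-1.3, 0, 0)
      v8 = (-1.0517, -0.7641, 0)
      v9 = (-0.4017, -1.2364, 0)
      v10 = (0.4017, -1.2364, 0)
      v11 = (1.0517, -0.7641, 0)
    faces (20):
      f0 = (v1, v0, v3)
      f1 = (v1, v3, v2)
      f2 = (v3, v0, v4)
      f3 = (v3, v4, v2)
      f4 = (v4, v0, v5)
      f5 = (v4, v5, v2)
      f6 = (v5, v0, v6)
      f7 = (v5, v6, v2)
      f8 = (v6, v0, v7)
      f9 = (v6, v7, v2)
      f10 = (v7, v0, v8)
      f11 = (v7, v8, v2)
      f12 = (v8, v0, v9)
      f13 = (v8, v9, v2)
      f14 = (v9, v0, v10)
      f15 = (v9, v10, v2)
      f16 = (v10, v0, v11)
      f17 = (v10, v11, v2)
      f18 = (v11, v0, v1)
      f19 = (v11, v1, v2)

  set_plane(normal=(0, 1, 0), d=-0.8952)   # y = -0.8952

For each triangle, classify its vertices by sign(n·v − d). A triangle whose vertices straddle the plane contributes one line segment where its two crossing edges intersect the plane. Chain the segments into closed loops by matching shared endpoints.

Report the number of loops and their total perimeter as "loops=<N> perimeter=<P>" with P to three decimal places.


Straddling triangles (6 of 20):
  (v8,v0,v9) [++-] → (-0.290846, -0.8952, 0)–(-0.871274, -0.8952, 0)  len=0.5804
  (v8,v9,v2) [+-+] → (-0.871274, -0.8952, 0)–(-0.290846, -0.8952, 0.88308)  len=1.0568
  (v9,v0,v10) [-+-] → (-0.290846, -0.8952, 0)–(0.290846, -0.8952, 0)  len=0.5817
  (v9,v10,v2) [--+] → (0.290846, -0.8952, 0.88308)–(-0.290846, -0.8952, 0.88308)  len=0.5817
  (v10,v0,v11) [-++] → (0.290846, -0.8952, 0)–(0.871274, -0.8952, 0)  len=0.5804
  (v10,v11,v2) [-++] → (0.871274, -0.8952, 0)–(0.290846, -0.8952, 0.88308)  len=1.0568

Chained into 1 loop(s):
  loop 1: 6 segments, perimeter = 4.4377
Total perimeter = 4.438

loops=1 perimeter=4.438


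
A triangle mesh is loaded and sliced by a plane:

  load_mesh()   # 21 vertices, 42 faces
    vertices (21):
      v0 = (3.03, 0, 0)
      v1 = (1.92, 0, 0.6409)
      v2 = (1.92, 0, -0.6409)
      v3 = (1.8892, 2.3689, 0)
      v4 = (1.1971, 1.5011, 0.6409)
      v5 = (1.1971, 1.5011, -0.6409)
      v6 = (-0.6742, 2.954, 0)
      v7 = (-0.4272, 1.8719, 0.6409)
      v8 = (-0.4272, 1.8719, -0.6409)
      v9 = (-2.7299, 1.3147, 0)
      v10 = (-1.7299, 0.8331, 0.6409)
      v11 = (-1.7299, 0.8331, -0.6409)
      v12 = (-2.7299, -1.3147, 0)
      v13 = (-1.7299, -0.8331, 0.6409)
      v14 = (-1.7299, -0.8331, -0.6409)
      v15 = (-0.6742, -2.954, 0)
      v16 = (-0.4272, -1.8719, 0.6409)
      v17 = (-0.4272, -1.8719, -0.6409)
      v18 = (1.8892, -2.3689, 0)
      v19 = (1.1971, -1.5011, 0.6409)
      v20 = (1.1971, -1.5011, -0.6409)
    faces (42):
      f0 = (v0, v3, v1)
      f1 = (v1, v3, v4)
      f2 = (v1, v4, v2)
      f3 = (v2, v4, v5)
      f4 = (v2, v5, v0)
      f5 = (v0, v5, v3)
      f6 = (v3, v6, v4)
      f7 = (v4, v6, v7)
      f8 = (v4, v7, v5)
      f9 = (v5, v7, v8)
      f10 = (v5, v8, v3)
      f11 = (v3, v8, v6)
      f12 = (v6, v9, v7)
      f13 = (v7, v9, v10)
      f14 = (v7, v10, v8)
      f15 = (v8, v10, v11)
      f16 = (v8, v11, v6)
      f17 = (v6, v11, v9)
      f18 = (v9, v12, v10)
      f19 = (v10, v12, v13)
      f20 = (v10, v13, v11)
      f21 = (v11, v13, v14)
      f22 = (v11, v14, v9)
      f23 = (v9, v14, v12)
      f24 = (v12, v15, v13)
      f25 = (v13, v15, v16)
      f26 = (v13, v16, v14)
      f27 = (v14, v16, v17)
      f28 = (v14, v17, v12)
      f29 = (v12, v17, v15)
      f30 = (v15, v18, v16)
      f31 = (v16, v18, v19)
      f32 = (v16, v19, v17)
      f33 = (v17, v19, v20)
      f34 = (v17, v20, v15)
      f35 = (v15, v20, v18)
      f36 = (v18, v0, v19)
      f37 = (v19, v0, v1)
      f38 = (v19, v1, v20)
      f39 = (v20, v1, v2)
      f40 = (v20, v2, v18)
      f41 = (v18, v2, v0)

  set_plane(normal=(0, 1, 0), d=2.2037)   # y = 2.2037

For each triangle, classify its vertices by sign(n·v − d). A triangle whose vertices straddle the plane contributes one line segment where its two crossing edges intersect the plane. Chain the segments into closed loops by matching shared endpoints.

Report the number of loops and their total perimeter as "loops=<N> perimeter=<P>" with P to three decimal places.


loops=1 perimeter=7.450

Straddling triangles (10 of 42):
  (v0,v3,v1) [-+-] → (1.96876, 2.2037, 0)–(1.89135, 2.2037, 0.0446944)  len=0.0894
  (v1,v3,v4) [-+-] → (1.89135, 2.2037, 0.0446944)–(1.75745, 2.2037, 0.122006)  len=0.1546
  (v0,v5,v3) [--+] → (1.75745, 2.2037, -0.122006)–(1.96876, 2.2037, 0)  len=0.2440
  (v3,v6,v4) [++-] → (0.292168, 2.2037, 0.330971)–(1.75745, 2.2037, 0.122006)  len=1.4801
  (v4,v6,v7) [-+-] → (0.292168, 2.2037, 0.330971)–(-0.502937, 2.2037, 0.444383)  len=0.8032
  (v5,v8,v3) [--+] → (1.11924, 2.2037, -0.213032)–(1.75745, 2.2037, -0.122006)  len=0.6447
  (v3,v8,v6) [+-+] → (1.11924, 2.2037, -0.213032)–(-0.502937, 2.2037, -0.444383)  len=1.6386
  (v6,v9,v7) [+--] → (-1.61508, 2.2037, 0)–(-0.502937, 2.2037, 0.444383)  len=1.1976
  (v8,v11,v6) [--+] → (-1.04767, 2.2037, -0.226728)–(-0.502937, 2.2037, -0.444383)  len=0.5866
  (v6,v11,v9) [+--] → (-1.04767, 2.2037, -0.226728)–(-1.61508, 2.2037, 0)  len=0.6110

Chained into 1 loop(s):
  loop 1: 10 segments, perimeter = 7.4498
Total perimeter = 7.450


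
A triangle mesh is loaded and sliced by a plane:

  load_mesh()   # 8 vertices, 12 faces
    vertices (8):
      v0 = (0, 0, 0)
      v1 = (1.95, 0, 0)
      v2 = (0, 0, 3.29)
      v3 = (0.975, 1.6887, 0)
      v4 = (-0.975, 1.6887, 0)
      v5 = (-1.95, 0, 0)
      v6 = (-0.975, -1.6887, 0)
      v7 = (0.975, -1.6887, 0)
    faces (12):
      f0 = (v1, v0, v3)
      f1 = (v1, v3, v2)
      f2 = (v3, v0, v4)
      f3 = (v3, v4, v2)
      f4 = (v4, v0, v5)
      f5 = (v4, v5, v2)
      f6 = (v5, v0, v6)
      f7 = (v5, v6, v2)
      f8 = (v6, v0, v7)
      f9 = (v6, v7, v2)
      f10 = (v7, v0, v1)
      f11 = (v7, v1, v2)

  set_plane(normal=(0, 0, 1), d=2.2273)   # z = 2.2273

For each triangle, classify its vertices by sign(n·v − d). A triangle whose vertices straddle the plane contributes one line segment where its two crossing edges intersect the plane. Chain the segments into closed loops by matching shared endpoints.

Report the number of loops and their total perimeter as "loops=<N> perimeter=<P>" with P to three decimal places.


loops=1 perimeter=3.779

Straddling triangles (6 of 12):
  (v1,v3,v2) [--+] → (0.314934, 0.545465, 2.2273)–(0.629868, 0, 2.2273)  len=0.6299
  (v3,v4,v2) [--+] → (-0.314934, 0.545465, 2.2273)–(0.314934, 0.545465, 2.2273)  len=0.6299
  (v4,v5,v2) [--+] → (-0.629868, 0, 2.2273)–(-0.314934, 0.545465, 2.2273)  len=0.6299
  (v5,v6,v2) [--+] → (-0.314934, -0.545465, 2.2273)–(-0.629868, 0, 2.2273)  len=0.6299
  (v6,v7,v2) [--+] → (0.314934, -0.545465, 2.2273)–(-0.314934, -0.545465, 2.2273)  len=0.6299
  (v7,v1,v2) [--+] → (0.629868, 0, 2.2273)–(0.314934, -0.545465, 2.2273)  len=0.6299

Chained into 1 loop(s):
  loop 1: 6 segments, perimeter = 3.7792
Total perimeter = 3.779


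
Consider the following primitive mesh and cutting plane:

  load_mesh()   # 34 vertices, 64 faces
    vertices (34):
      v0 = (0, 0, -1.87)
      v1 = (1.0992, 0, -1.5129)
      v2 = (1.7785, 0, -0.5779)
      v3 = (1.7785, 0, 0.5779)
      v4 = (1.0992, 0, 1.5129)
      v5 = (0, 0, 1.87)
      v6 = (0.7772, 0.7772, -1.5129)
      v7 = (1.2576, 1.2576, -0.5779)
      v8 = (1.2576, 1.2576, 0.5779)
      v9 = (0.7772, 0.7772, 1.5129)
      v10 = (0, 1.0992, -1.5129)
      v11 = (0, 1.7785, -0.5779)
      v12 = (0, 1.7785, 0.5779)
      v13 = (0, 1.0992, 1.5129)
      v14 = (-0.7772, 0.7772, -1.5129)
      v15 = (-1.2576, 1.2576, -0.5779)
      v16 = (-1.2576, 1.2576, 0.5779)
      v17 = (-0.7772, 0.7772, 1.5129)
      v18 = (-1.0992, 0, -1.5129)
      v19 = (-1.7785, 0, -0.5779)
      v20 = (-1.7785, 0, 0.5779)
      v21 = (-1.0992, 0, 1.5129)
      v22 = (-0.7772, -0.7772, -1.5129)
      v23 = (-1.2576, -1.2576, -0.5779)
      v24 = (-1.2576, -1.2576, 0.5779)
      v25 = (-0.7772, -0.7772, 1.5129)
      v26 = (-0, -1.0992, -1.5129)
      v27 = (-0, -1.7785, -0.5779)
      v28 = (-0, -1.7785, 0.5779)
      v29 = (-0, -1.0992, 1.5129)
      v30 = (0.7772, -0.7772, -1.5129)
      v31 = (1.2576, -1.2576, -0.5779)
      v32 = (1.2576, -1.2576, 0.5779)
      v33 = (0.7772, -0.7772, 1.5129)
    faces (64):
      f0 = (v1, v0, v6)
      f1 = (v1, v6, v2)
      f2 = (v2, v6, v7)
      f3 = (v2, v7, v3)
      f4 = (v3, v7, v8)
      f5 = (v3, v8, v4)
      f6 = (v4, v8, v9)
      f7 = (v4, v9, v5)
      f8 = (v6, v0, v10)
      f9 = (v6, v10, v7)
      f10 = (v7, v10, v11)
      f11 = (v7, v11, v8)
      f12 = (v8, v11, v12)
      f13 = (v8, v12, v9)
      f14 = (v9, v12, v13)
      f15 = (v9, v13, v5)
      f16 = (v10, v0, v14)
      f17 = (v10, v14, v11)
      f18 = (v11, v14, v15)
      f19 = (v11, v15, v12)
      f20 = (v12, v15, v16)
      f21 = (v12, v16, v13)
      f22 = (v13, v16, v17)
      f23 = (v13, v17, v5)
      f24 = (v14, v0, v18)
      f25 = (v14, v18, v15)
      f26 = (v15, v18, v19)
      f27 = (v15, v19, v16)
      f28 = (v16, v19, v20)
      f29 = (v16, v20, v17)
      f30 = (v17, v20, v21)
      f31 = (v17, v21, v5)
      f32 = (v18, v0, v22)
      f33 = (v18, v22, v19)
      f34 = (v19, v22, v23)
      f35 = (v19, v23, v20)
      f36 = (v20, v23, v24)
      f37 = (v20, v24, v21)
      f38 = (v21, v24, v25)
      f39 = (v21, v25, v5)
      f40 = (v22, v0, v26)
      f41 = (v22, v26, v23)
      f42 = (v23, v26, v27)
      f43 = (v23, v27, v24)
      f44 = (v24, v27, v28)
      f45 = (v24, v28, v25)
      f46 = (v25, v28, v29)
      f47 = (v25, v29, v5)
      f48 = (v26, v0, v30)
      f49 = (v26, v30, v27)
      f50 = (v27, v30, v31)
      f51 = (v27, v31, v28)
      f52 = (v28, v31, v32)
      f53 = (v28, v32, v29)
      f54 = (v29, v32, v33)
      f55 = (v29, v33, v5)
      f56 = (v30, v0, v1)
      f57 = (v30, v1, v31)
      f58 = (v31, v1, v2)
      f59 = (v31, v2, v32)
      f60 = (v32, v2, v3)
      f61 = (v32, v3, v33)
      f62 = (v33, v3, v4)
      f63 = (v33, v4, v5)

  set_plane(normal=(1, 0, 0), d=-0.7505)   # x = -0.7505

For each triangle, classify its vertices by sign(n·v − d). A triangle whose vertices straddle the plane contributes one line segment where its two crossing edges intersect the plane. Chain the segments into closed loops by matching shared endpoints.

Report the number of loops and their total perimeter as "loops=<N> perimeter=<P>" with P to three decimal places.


Straddling triangles (20 of 64):
  (v10,v0,v14) [++-] → (-0.7505, 0.7505, -1.52517)–(-0.7505, 0.788262, -1.5129)  len=0.0397
  (v10,v14,v11) [+-+] → (-0.7505, 0.788262, -1.5129)–(-0.7505, 0.811599, -1.48078)  len=0.0397
  (v11,v14,v15) [+--] → (-0.7505, 0.811599, -1.48078)–(-0.7505, 1.46764, -0.5779)  len=1.1161
  (v11,v15,v12) [+-+] → (-0.7505, 1.46764, -0.5779)–(-0.7505, 1.46764, -0.111849)  len=0.4661
  (v12,v15,v16) [+--] → (-0.7505, 1.46764, -0.111849)–(-0.7505, 1.46764, 0.5779)  len=0.6897
  (v12,v16,v13) [+-+] → (-0.7505, 1.46764, 0.5779)–(-0.7505, 1.19373, 0.954919)  len=0.4660
  (v13,v16,v17) [+--] → (-0.7505, 1.19373, 0.954919)–(-0.7505, 0.788262, 1.5129)  len=0.6897
  (v13,v17,v5) [+-+] → (-0.7505, 0.788262, 1.5129)–(-0.7505, 0.7505, 1.52517)  len=0.0397
  (v14,v0,v18) [-+-] → (-0.7505, 0.7505, -1.52517)–(-0.7505, 0, -1.62618)  len=0.7573
  (v17,v21,v5) [--+] → (-0.7505, 0, 1.62618)–(-0.7505, 0.7505, 1.52517)  len=0.7573
  (v18,v0,v22) [-+-] → (-0.7505, 0, -1.62618)–(-0.7505, -0.7505, -1.52517)  len=0.7573
  (v21,v25,v5) [--+] → (-0.7505, -0.7505, 1.52517)–(-0.7505, 0, 1.62618)  len=0.7573
  (v22,v0,v26) [-++] → (-0.7505, -0.7505, -1.52517)–(-0.7505, -0.788262, -1.5129)  len=0.0397
  (v22,v26,v23) [-+-] → (-0.7505, -0.788262, -1.5129)–(-0.7505, -1.19373, -0.954919)  len=0.6897
  (v23,v26,v27) [-++] → (-0.7505, -1.19373, -0.954919)–(-0.7505, -1.46764, -0.5779)  len=0.4660
  (v23,v27,v24) [-+-] → (-0.7505, -1.46764, -0.5779)–(-0.7505, -1.46764, 0.111849)  len=0.6897
  (v24,v27,v28) [-++] → (-0.7505, -1.46764, 0.111849)–(-0.7505, -1.46764, 0.5779)  len=0.4661
  (v24,v28,v25) [-+-] → (-0.7505, -1.46764, 0.5779)–(-0.7505, -0.811599, 1.48078)  len=1.1161
  (v25,v28,v29) [-++] → (-0.7505, -0.811599, 1.48078)–(-0.7505, -0.788262, 1.5129)  len=0.0397
  (v25,v29,v5) [-++] → (-0.7505, -0.788262, 1.5129)–(-0.7505, -0.7505, 1.52517)  len=0.0397

Chained into 1 loop(s):
  loop 1: 20 segments, perimeter = 10.1225
Total perimeter = 10.123

loops=1 perimeter=10.123


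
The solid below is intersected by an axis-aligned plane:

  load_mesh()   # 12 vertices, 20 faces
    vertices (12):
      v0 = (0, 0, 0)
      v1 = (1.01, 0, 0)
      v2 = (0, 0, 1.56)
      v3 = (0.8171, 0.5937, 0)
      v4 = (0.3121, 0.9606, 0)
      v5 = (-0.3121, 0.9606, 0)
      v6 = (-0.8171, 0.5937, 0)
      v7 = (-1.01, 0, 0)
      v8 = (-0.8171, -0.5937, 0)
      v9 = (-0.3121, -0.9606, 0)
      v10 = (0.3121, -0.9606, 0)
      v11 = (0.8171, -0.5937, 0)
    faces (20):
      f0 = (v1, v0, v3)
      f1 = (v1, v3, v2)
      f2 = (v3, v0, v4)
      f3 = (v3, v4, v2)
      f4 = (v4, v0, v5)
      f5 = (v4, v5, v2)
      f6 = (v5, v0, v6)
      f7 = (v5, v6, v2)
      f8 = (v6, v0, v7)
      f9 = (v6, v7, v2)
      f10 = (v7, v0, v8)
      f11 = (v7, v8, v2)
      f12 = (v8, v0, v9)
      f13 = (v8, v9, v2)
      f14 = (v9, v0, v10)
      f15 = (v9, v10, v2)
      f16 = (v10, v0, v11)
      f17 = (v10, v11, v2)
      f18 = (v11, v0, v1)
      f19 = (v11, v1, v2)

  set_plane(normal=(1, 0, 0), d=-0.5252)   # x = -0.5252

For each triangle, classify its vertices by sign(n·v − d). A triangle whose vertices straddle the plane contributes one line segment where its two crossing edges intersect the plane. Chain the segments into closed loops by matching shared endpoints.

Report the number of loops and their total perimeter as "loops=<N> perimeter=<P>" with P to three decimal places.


Straddling triangles (8 of 20):
  (v5,v0,v6) [++-] → (-0.5252, 0.381607, 0)–(-0.5252, 0.805775, 0)  len=0.4242
  (v5,v6,v2) [+-+] → (-0.5252, 0.805775, 0)–(-0.5252, 0.381607, 0.557293)  len=0.7004
  (v6,v0,v7) [-+-] → (-0.5252, 0.381607, 0)–(-0.5252, 0, 0)  len=0.3816
  (v6,v7,v2) [--+] → (-0.5252, 0, 0.7488)–(-0.5252, 0.381607, 0.557293)  len=0.4270
  (v7,v0,v8) [-+-] → (-0.5252, 0, 0)–(-0.5252, -0.381607, 0)  len=0.3816
  (v7,v8,v2) [--+] → (-0.5252, -0.381607, 0.557293)–(-0.5252, 0, 0.7488)  len=0.4270
  (v8,v0,v9) [-++] → (-0.5252, -0.381607, 0)–(-0.5252, -0.805775, 0)  len=0.4242
  (v8,v9,v2) [-++] → (-0.5252, -0.805775, 0)–(-0.5252, -0.381607, 0.557293)  len=0.7004

Chained into 1 loop(s):
  loop 1: 8 segments, perimeter = 3.8662
Total perimeter = 3.866

loops=1 perimeter=3.866


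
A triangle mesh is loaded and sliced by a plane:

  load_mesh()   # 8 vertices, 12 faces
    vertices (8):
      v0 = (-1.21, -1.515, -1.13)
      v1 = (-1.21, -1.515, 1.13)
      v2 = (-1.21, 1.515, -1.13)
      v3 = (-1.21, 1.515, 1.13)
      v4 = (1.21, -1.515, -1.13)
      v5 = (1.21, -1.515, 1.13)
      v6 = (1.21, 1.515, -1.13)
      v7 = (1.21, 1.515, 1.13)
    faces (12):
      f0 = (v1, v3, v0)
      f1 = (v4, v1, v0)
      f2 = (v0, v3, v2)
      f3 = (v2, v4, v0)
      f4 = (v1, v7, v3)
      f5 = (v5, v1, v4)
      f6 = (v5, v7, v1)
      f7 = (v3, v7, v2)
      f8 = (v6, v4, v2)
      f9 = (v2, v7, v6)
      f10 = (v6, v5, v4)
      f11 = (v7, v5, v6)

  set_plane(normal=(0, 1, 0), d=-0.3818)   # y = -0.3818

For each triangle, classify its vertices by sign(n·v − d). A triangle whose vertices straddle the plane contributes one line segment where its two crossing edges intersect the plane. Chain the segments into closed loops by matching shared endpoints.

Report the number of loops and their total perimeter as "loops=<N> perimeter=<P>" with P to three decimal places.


Straddling triangles (8 of 12):
  (v1,v3,v0) [-+-] → (-1.21, -0.3818, 1.13)–(-1.21, -0.3818, -0.284775)  len=1.4148
  (v0,v3,v2) [-++] → (-1.21, -0.3818, -0.284775)–(-1.21, -0.3818, -1.13)  len=0.8452
  (v2,v4,v0) [+--] → (0.304936, -0.3818, -1.13)–(-1.21, -0.3818, -1.13)  len=1.5149
  (v1,v7,v3) [-++] → (-0.304936, -0.3818, 1.13)–(-1.21, -0.3818, 1.13)  len=0.9051
  (v5,v7,v1) [-+-] → (1.21, -0.3818, 1.13)–(-0.304936, -0.3818, 1.13)  len=1.5149
  (v6,v4,v2) [+-+] → (1.21, -0.3818, -1.13)–(0.304936, -0.3818, -1.13)  len=0.9051
  (v6,v5,v4) [+--] → (1.21, -0.3818, 0.284775)–(1.21, -0.3818, -1.13)  len=1.4148
  (v7,v5,v6) [+-+] → (1.21, -0.3818, 1.13)–(1.21, -0.3818, 0.284775)  len=0.8452

Chained into 1 loop(s):
  loop 1: 8 segments, perimeter = 9.3600
Total perimeter = 9.360

loops=1 perimeter=9.360


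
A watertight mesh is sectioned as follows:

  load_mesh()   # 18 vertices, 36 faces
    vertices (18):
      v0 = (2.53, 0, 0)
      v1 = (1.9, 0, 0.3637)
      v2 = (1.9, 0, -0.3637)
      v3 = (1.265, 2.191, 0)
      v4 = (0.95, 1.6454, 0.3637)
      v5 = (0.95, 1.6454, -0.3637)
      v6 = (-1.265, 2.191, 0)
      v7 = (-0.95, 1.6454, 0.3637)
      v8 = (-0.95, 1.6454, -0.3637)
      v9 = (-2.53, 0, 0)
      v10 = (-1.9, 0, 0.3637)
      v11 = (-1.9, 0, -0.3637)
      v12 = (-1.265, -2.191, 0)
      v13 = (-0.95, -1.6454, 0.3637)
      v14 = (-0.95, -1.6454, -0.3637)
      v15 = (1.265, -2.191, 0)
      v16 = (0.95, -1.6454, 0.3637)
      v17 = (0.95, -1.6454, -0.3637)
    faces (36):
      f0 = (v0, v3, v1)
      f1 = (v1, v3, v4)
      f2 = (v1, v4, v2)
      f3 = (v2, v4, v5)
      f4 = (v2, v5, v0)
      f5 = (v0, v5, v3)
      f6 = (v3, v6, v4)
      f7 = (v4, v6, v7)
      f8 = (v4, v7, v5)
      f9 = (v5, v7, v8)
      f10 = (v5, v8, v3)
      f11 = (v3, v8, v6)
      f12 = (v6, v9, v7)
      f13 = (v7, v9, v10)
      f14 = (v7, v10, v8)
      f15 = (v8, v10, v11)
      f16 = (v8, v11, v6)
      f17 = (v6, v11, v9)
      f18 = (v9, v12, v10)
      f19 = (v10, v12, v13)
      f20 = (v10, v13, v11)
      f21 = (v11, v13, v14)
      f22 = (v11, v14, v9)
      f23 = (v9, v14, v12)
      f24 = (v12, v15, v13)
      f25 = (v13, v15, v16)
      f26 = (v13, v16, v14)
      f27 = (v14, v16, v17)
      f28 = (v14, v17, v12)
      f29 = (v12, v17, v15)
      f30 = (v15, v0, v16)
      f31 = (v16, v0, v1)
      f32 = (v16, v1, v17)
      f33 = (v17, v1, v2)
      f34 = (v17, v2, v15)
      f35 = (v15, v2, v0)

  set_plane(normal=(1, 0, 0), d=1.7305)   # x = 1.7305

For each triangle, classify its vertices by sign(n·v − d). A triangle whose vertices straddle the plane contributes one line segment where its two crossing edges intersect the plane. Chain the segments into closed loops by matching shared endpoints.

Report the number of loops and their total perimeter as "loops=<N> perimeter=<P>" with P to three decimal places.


loops=2 perimeter=6.056

Straddling triangles (12 of 36):
  (v0,v3,v1) [+-+] → (1.7305, 1.38475, 0)–(1.7305, 0.584842, 0.266618)  len=0.8432
  (v1,v3,v4) [+--] → (1.7305, 0.584842, 0.266618)–(1.7305, 0.293574, 0.3637)  len=0.3070
  (v1,v4,v2) [+-+] → (1.7305, 0.293574, 0.3637)–(1.7305, 0.293574, -0.233917)  len=0.5976
  (v2,v4,v5) [+--] → (1.7305, 0.293574, -0.233917)–(1.7305, 0.293574, -0.3637)  len=0.1298
  (v2,v5,v0) [+-+] → (1.7305, 0.293574, -0.3637)–(1.7305, 0.832593, -0.184037)  len=0.5682
  (v0,v5,v3) [+--] → (1.7305, 0.832593, -0.184037)–(1.7305, 1.38475, 0)  len=0.5820
  (v15,v0,v16) [-+-] → (1.7305, -1.38475, 0)–(1.7305, -0.832593, 0.184037)  len=0.5820
  (v16,v0,v1) [-++] → (1.7305, -0.832593, 0.184037)–(1.7305, -0.293574, 0.3637)  len=0.5682
  (v16,v1,v17) [-+-] → (1.7305, -0.293574, 0.3637)–(1.7305, -0.293574, 0.233917)  len=0.1298
  (v17,v1,v2) [-++] → (1.7305, -0.293574, 0.233917)–(1.7305, -0.293574, -0.3637)  len=0.5976
  (v17,v2,v15) [-+-] → (1.7305, -0.293574, -0.3637)–(1.7305, -0.584842, -0.266618)  len=0.3070
  (v15,v2,v0) [-++] → (1.7305, -0.584842, -0.266618)–(1.7305, -1.38475, 0)  len=0.8432

Chained into 2 loop(s):
  loop 1: 6 segments, perimeter = 3.0278
  loop 2: 6 segments, perimeter = 3.0278
Total perimeter = 6.056
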